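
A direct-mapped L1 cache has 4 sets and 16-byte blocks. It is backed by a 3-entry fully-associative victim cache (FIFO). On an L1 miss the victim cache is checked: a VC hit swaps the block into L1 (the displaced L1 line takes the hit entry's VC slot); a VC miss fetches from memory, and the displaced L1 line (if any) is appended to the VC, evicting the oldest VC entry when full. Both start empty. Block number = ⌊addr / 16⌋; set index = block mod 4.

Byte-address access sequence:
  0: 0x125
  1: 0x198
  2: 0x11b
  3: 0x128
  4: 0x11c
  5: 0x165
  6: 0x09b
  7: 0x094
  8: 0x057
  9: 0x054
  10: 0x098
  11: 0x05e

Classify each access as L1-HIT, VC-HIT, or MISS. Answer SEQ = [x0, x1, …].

SEQ = [MISS, MISS, MISS, L1-HIT, L1-HIT, MISS, MISS, L1-HIT, MISS, L1-HIT, VC-HIT, VC-HIT]

#0 0x125→b18/s2 MISS; vc=[]
#1 0x198→b25/s1 MISS; vc=[]
#2 0x11b→b17/s1 MISS; vc=[25]
#3 0x128→b18/s2 L1-HIT; vc=[25]
#4 0x11c→b17/s1 L1-HIT; vc=[25]
#5 0x165→b22/s2 MISS; vc=[25,18]
#6 0x9b→b9/s1 MISS; vc=[25,18,17]
#7 0x94→b9/s1 L1-HIT; vc=[25,18,17]
#8 0x57→b5/s1 MISS; vc=[18,17,9]
#9 0x54→b5/s1 L1-HIT; vc=[18,17,9]
#10 0x98→b9/s1 VC-HIT; vc=[18,17,5]
#11 0x5e→b5/s1 VC-HIT; vc=[18,17,9]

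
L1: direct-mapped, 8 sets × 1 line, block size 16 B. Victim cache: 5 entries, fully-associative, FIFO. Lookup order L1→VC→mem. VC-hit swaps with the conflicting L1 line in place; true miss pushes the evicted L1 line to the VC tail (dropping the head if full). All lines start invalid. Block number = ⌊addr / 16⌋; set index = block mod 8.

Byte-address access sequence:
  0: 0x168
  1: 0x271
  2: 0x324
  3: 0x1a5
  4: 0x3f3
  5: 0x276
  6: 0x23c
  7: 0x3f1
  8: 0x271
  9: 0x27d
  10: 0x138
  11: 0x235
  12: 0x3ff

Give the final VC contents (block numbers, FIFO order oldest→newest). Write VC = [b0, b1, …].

VC = [50, 39, 19]

  [0] addr=0x168 blk=22 s=6: MISS | VC []
  [1] addr=0x271 blk=39 s=7: MISS | VC []
  [2] addr=0x324 blk=50 s=2: MISS | VC []
  [3] addr=0x1a5 blk=26 s=2: MISS | VC [50]
  [4] addr=0x3f3 blk=63 s=7: MISS | VC [50, 39]
  [5] addr=0x276 blk=39 s=7: VC-HIT | VC [50, 63]
  [6] addr=0x23c blk=35 s=3: MISS | VC [50, 63]
  [7] addr=0x3f1 blk=63 s=7: VC-HIT | VC [50, 39]
  [8] addr=0x271 blk=39 s=7: VC-HIT | VC [50, 63]
  [9] addr=0x27d blk=39 s=7: L1-HIT | VC [50, 63]
  [10] addr=0x138 blk=19 s=3: MISS | VC [50, 63, 35]
  [11] addr=0x235 blk=35 s=3: VC-HIT | VC [50, 63, 19]
  [12] addr=0x3ff blk=63 s=7: VC-HIT | VC [50, 39, 19]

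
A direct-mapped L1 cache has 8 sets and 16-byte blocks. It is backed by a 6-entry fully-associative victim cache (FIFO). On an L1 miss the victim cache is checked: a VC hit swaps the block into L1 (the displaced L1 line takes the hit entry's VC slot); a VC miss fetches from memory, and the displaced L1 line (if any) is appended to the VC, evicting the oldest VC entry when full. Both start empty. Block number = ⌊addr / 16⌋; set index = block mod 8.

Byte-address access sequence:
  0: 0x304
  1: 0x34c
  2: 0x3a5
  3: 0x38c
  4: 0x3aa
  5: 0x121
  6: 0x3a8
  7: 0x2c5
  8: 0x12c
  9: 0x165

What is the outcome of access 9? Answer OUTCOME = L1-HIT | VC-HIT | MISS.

0: 0x304 (blk 48, set 0) → MISS  vc=[]
1: 0x34c (blk 52, set 4) → MISS  vc=[]
2: 0x3a5 (blk 58, set 2) → MISS  vc=[]
3: 0x38c (blk 56, set 0) → MISS  vc=[48]
4: 0x3aa (blk 58, set 2) → L1-HIT  vc=[48]
5: 0x121 (blk 18, set 2) → MISS  vc=[48, 58]
6: 0x3a8 (blk 58, set 2) → VC-HIT  vc=[48, 18]
7: 0x2c5 (blk 44, set 4) → MISS  vc=[48, 18, 52]
8: 0x12c (blk 18, set 2) → VC-HIT  vc=[48, 58, 52]
9: 0x165 (blk 22, set 6) → MISS  vc=[48, 58, 52]

OUTCOME = MISS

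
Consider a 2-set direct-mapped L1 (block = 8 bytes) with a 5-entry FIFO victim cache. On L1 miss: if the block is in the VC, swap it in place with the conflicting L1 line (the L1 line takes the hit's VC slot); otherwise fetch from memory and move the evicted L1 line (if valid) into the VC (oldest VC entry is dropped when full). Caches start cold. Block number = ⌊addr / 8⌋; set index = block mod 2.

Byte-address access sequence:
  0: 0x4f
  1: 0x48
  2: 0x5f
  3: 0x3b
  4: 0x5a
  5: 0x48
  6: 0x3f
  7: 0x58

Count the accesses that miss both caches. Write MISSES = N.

#0 0x4f→b9/s1 MISS; vc=[]
#1 0x48→b9/s1 L1-HIT; vc=[]
#2 0x5f→b11/s1 MISS; vc=[9]
#3 0x3b→b7/s1 MISS; vc=[9,11]
#4 0x5a→b11/s1 VC-HIT; vc=[9,7]
#5 0x48→b9/s1 VC-HIT; vc=[11,7]
#6 0x3f→b7/s1 VC-HIT; vc=[11,9]
#7 0x58→b11/s1 VC-HIT; vc=[7,9]

MISSES = 3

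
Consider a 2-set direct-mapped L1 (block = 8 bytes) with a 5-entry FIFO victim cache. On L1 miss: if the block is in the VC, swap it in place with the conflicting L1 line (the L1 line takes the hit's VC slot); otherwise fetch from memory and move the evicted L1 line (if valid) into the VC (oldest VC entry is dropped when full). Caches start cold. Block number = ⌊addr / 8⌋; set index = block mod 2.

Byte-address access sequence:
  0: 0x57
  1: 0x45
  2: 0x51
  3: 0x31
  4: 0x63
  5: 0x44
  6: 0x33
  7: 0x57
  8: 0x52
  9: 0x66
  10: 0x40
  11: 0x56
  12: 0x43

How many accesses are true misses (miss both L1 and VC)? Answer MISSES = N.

MISSES = 4

  [0] addr=0x57 blk=10 s=0: MISS | VC []
  [1] addr=0x45 blk=8 s=0: MISS | VC [10]
  [2] addr=0x51 blk=10 s=0: VC-HIT | VC [8]
  [3] addr=0x31 blk=6 s=0: MISS | VC [8, 10]
  [4] addr=0x63 blk=12 s=0: MISS | VC [8, 10, 6]
  [5] addr=0x44 blk=8 s=0: VC-HIT | VC [12, 10, 6]
  [6] addr=0x33 blk=6 s=0: VC-HIT | VC [12, 10, 8]
  [7] addr=0x57 blk=10 s=0: VC-HIT | VC [12, 6, 8]
  [8] addr=0x52 blk=10 s=0: L1-HIT | VC [12, 6, 8]
  [9] addr=0x66 blk=12 s=0: VC-HIT | VC [10, 6, 8]
  [10] addr=0x40 blk=8 s=0: VC-HIT | VC [10, 6, 12]
  [11] addr=0x56 blk=10 s=0: VC-HIT | VC [8, 6, 12]
  [12] addr=0x43 blk=8 s=0: VC-HIT | VC [10, 6, 12]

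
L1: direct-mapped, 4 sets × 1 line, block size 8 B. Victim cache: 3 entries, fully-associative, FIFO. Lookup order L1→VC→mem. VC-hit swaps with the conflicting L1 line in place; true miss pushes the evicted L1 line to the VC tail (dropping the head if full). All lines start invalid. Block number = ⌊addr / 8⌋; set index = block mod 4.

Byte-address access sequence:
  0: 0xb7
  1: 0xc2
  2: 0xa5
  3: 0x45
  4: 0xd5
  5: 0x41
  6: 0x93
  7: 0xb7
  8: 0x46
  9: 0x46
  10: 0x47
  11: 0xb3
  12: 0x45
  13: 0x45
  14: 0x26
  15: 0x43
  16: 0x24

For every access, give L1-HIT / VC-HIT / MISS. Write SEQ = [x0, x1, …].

  [0] addr=0xb7 blk=22 s=2: MISS | VC []
  [1] addr=0xc2 blk=24 s=0: MISS | VC []
  [2] addr=0xa5 blk=20 s=0: MISS | VC [24]
  [3] addr=0x45 blk=8 s=0: MISS | VC [24, 20]
  [4] addr=0xd5 blk=26 s=2: MISS | VC [24, 20, 22]
  [5] addr=0x41 blk=8 s=0: L1-HIT | VC [24, 20, 22]
  [6] addr=0x93 blk=18 s=2: MISS | VC [20, 22, 26]
  [7] addr=0xb7 blk=22 s=2: VC-HIT | VC [20, 18, 26]
  [8] addr=0x46 blk=8 s=0: L1-HIT | VC [20, 18, 26]
  [9] addr=0x46 blk=8 s=0: L1-HIT | VC [20, 18, 26]
  [10] addr=0x47 blk=8 s=0: L1-HIT | VC [20, 18, 26]
  [11] addr=0xb3 blk=22 s=2: L1-HIT | VC [20, 18, 26]
  [12] addr=0x45 blk=8 s=0: L1-HIT | VC [20, 18, 26]
  [13] addr=0x45 blk=8 s=0: L1-HIT | VC [20, 18, 26]
  [14] addr=0x26 blk=4 s=0: MISS | VC [18, 26, 8]
  [15] addr=0x43 blk=8 s=0: VC-HIT | VC [18, 26, 4]
  [16] addr=0x24 blk=4 s=0: VC-HIT | VC [18, 26, 8]

SEQ = [MISS, MISS, MISS, MISS, MISS, L1-HIT, MISS, VC-HIT, L1-HIT, L1-HIT, L1-HIT, L1-HIT, L1-HIT, L1-HIT, MISS, VC-HIT, VC-HIT]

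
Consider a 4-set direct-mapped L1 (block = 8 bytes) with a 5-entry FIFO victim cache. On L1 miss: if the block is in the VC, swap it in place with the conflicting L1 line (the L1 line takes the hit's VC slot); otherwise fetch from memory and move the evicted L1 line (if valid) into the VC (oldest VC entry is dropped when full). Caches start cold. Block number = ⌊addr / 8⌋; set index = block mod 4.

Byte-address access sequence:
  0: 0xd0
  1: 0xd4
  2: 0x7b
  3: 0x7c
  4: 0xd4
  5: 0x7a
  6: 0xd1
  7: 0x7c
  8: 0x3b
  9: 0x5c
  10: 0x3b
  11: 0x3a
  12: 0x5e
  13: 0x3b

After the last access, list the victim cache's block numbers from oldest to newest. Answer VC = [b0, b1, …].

0: 0xd0 (blk 26, set 2) → MISS  vc=[]
1: 0xd4 (blk 26, set 2) → L1-HIT  vc=[]
2: 0x7b (blk 15, set 3) → MISS  vc=[]
3: 0x7c (blk 15, set 3) → L1-HIT  vc=[]
4: 0xd4 (blk 26, set 2) → L1-HIT  vc=[]
5: 0x7a (blk 15, set 3) → L1-HIT  vc=[]
6: 0xd1 (blk 26, set 2) → L1-HIT  vc=[]
7: 0x7c (blk 15, set 3) → L1-HIT  vc=[]
8: 0x3b (blk 7, set 3) → MISS  vc=[15]
9: 0x5c (blk 11, set 3) → MISS  vc=[15, 7]
10: 0x3b (blk 7, set 3) → VC-HIT  vc=[15, 11]
11: 0x3a (blk 7, set 3) → L1-HIT  vc=[15, 11]
12: 0x5e (blk 11, set 3) → VC-HIT  vc=[15, 7]
13: 0x3b (blk 7, set 3) → VC-HIT  vc=[15, 11]

VC = [15, 11]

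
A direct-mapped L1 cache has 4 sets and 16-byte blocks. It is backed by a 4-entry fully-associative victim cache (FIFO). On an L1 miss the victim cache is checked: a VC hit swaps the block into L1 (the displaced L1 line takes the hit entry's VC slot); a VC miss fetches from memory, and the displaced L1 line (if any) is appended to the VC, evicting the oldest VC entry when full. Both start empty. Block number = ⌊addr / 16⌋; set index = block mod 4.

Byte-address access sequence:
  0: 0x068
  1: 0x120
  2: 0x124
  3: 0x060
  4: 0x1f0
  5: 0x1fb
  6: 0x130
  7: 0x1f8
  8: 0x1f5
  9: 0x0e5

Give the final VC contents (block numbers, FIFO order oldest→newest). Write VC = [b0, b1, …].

  [0] addr=0x68 blk=6 s=2: MISS | VC []
  [1] addr=0x120 blk=18 s=2: MISS | VC [6]
  [2] addr=0x124 blk=18 s=2: L1-HIT | VC [6]
  [3] addr=0x60 blk=6 s=2: VC-HIT | VC [18]
  [4] addr=0x1f0 blk=31 s=3: MISS | VC [18]
  [5] addr=0x1fb blk=31 s=3: L1-HIT | VC [18]
  [6] addr=0x130 blk=19 s=3: MISS | VC [18, 31]
  [7] addr=0x1f8 blk=31 s=3: VC-HIT | VC [18, 19]
  [8] addr=0x1f5 blk=31 s=3: L1-HIT | VC [18, 19]
  [9] addr=0xe5 blk=14 s=2: MISS | VC [18, 19, 6]

VC = [18, 19, 6]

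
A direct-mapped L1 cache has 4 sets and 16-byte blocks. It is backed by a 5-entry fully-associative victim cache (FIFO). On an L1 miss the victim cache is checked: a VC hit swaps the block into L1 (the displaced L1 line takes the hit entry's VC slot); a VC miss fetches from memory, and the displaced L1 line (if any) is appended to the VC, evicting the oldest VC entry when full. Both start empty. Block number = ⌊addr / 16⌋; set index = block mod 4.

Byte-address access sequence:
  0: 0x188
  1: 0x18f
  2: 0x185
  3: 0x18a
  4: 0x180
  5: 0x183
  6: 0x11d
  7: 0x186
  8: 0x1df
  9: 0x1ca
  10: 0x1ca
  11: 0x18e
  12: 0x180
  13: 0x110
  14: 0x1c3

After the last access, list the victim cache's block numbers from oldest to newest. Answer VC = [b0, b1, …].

  [0] addr=0x188 blk=24 s=0: MISS | VC []
  [1] addr=0x18f blk=24 s=0: L1-HIT | VC []
  [2] addr=0x185 blk=24 s=0: L1-HIT | VC []
  [3] addr=0x18a blk=24 s=0: L1-HIT | VC []
  [4] addr=0x180 blk=24 s=0: L1-HIT | VC []
  [5] addr=0x183 blk=24 s=0: L1-HIT | VC []
  [6] addr=0x11d blk=17 s=1: MISS | VC []
  [7] addr=0x186 blk=24 s=0: L1-HIT | VC []
  [8] addr=0x1df blk=29 s=1: MISS | VC [17]
  [9] addr=0x1ca blk=28 s=0: MISS | VC [17, 24]
  [10] addr=0x1ca blk=28 s=0: L1-HIT | VC [17, 24]
  [11] addr=0x18e blk=24 s=0: VC-HIT | VC [17, 28]
  [12] addr=0x180 blk=24 s=0: L1-HIT | VC [17, 28]
  [13] addr=0x110 blk=17 s=1: VC-HIT | VC [29, 28]
  [14] addr=0x1c3 blk=28 s=0: VC-HIT | VC [29, 24]

VC = [29, 24]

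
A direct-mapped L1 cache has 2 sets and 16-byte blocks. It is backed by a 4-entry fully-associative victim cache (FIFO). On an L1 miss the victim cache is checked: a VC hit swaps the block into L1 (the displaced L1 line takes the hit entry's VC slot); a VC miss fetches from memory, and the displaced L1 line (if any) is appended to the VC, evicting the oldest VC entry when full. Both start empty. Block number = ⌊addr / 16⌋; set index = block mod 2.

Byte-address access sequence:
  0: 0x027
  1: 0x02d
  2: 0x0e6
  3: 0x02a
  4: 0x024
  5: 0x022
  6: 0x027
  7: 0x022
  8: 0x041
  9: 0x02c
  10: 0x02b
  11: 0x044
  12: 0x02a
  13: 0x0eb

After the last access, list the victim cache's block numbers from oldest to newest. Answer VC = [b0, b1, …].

#0 0x27→b2/s0 MISS; vc=[]
#1 0x2d→b2/s0 L1-HIT; vc=[]
#2 0xe6→b14/s0 MISS; vc=[2]
#3 0x2a→b2/s0 VC-HIT; vc=[14]
#4 0x24→b2/s0 L1-HIT; vc=[14]
#5 0x22→b2/s0 L1-HIT; vc=[14]
#6 0x27→b2/s0 L1-HIT; vc=[14]
#7 0x22→b2/s0 L1-HIT; vc=[14]
#8 0x41→b4/s0 MISS; vc=[14,2]
#9 0x2c→b2/s0 VC-HIT; vc=[14,4]
#10 0x2b→b2/s0 L1-HIT; vc=[14,4]
#11 0x44→b4/s0 VC-HIT; vc=[14,2]
#12 0x2a→b2/s0 VC-HIT; vc=[14,4]
#13 0xeb→b14/s0 VC-HIT; vc=[2,4]

VC = [2, 4]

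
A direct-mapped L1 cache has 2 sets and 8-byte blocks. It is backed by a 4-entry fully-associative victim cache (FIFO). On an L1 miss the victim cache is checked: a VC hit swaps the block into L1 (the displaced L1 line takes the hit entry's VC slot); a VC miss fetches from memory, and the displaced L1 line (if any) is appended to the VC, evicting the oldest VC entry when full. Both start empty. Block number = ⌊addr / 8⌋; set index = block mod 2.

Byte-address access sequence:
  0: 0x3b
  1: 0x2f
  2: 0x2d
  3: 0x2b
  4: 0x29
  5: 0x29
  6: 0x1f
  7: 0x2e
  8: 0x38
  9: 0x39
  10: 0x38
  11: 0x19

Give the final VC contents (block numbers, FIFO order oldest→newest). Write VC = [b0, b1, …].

#0 0x3b→b7/s1 MISS; vc=[]
#1 0x2f→b5/s1 MISS; vc=[7]
#2 0x2d→b5/s1 L1-HIT; vc=[7]
#3 0x2b→b5/s1 L1-HIT; vc=[7]
#4 0x29→b5/s1 L1-HIT; vc=[7]
#5 0x29→b5/s1 L1-HIT; vc=[7]
#6 0x1f→b3/s1 MISS; vc=[7,5]
#7 0x2e→b5/s1 VC-HIT; vc=[7,3]
#8 0x38→b7/s1 VC-HIT; vc=[5,3]
#9 0x39→b7/s1 L1-HIT; vc=[5,3]
#10 0x38→b7/s1 L1-HIT; vc=[5,3]
#11 0x19→b3/s1 VC-HIT; vc=[5,7]

VC = [5, 7]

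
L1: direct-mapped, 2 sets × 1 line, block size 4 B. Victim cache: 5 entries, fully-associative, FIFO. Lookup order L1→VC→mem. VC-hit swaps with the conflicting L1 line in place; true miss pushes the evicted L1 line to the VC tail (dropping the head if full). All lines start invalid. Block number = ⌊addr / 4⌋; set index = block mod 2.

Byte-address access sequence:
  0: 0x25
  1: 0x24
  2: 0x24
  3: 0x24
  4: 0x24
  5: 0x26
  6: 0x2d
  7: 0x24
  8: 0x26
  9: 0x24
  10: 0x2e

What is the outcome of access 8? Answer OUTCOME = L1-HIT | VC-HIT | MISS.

OUTCOME = L1-HIT

0: 0x25 (blk 9, set 1) → MISS  vc=[]
1: 0x24 (blk 9, set 1) → L1-HIT  vc=[]
2: 0x24 (blk 9, set 1) → L1-HIT  vc=[]
3: 0x24 (blk 9, set 1) → L1-HIT  vc=[]
4: 0x24 (blk 9, set 1) → L1-HIT  vc=[]
5: 0x26 (blk 9, set 1) → L1-HIT  vc=[]
6: 0x2d (blk 11, set 1) → MISS  vc=[9]
7: 0x24 (blk 9, set 1) → VC-HIT  vc=[11]
8: 0x26 (blk 9, set 1) → L1-HIT  vc=[11]
9: 0x24 (blk 9, set 1) → L1-HIT  vc=[11]
10: 0x2e (blk 11, set 1) → VC-HIT  vc=[9]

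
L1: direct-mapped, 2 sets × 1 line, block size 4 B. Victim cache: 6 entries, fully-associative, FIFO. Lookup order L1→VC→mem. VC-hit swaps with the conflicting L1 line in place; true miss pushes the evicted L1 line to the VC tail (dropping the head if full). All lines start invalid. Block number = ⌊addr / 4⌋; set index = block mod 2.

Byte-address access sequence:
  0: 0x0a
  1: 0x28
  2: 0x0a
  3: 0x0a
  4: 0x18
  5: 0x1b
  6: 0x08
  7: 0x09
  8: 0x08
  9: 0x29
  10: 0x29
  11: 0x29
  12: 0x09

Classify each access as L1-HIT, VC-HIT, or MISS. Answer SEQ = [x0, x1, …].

SEQ = [MISS, MISS, VC-HIT, L1-HIT, MISS, L1-HIT, VC-HIT, L1-HIT, L1-HIT, VC-HIT, L1-HIT, L1-HIT, VC-HIT]

  [0] addr=0xa blk=2 s=0: MISS | VC []
  [1] addr=0x28 blk=10 s=0: MISS | VC [2]
  [2] addr=0xa blk=2 s=0: VC-HIT | VC [10]
  [3] addr=0xa blk=2 s=0: L1-HIT | VC [10]
  [4] addr=0x18 blk=6 s=0: MISS | VC [10, 2]
  [5] addr=0x1b blk=6 s=0: L1-HIT | VC [10, 2]
  [6] addr=0x8 blk=2 s=0: VC-HIT | VC [10, 6]
  [7] addr=0x9 blk=2 s=0: L1-HIT | VC [10, 6]
  [8] addr=0x8 blk=2 s=0: L1-HIT | VC [10, 6]
  [9] addr=0x29 blk=10 s=0: VC-HIT | VC [2, 6]
  [10] addr=0x29 blk=10 s=0: L1-HIT | VC [2, 6]
  [11] addr=0x29 blk=10 s=0: L1-HIT | VC [2, 6]
  [12] addr=0x9 blk=2 s=0: VC-HIT | VC [10, 6]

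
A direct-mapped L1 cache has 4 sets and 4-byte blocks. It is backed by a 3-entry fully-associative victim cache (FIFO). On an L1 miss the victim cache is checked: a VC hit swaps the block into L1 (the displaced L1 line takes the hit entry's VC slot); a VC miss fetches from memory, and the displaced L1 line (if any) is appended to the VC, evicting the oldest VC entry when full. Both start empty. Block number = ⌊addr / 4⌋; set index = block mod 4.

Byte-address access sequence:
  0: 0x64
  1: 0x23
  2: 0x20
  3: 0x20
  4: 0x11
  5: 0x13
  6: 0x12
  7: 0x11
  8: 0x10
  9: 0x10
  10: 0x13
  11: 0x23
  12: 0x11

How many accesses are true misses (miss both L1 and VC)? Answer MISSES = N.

0: 0x64 (blk 25, set 1) → MISS  vc=[]
1: 0x23 (blk 8, set 0) → MISS  vc=[]
2: 0x20 (blk 8, set 0) → L1-HIT  vc=[]
3: 0x20 (blk 8, set 0) → L1-HIT  vc=[]
4: 0x11 (blk 4, set 0) → MISS  vc=[8]
5: 0x13 (blk 4, set 0) → L1-HIT  vc=[8]
6: 0x12 (blk 4, set 0) → L1-HIT  vc=[8]
7: 0x11 (blk 4, set 0) → L1-HIT  vc=[8]
8: 0x10 (blk 4, set 0) → L1-HIT  vc=[8]
9: 0x10 (blk 4, set 0) → L1-HIT  vc=[8]
10: 0x13 (blk 4, set 0) → L1-HIT  vc=[8]
11: 0x23 (blk 8, set 0) → VC-HIT  vc=[4]
12: 0x11 (blk 4, set 0) → VC-HIT  vc=[8]

MISSES = 3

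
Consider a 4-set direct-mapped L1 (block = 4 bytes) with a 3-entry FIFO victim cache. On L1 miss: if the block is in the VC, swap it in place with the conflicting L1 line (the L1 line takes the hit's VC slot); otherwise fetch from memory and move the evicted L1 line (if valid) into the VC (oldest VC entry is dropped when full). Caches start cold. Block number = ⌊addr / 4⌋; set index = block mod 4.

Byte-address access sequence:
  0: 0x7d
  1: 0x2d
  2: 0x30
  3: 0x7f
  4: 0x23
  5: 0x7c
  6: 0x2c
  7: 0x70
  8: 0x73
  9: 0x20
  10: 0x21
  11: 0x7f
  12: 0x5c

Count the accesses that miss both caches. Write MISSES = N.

  [0] addr=0x7d blk=31 s=3: MISS | VC []
  [1] addr=0x2d blk=11 s=3: MISS | VC [31]
  [2] addr=0x30 blk=12 s=0: MISS | VC [31]
  [3] addr=0x7f blk=31 s=3: VC-HIT | VC [11]
  [4] addr=0x23 blk=8 s=0: MISS | VC [11, 12]
  [5] addr=0x7c blk=31 s=3: L1-HIT | VC [11, 12]
  [6] addr=0x2c blk=11 s=3: VC-HIT | VC [31, 12]
  [7] addr=0x70 blk=28 s=0: MISS | VC [31, 12, 8]
  [8] addr=0x73 blk=28 s=0: L1-HIT | VC [31, 12, 8]
  [9] addr=0x20 blk=8 s=0: VC-HIT | VC [31, 12, 28]
  [10] addr=0x21 blk=8 s=0: L1-HIT | VC [31, 12, 28]
  [11] addr=0x7f blk=31 s=3: VC-HIT | VC [11, 12, 28]
  [12] addr=0x5c blk=23 s=3: MISS | VC [12, 28, 31]

MISSES = 6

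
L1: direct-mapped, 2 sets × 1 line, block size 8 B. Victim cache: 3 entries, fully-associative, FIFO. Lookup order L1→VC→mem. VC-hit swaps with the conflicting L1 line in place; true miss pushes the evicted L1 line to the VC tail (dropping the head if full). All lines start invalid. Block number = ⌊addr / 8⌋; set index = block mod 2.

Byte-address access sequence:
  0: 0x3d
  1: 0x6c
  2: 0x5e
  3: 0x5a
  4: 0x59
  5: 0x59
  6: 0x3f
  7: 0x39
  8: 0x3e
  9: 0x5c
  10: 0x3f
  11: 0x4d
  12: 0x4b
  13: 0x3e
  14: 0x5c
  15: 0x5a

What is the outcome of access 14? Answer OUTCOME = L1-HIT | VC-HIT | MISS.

0: 0x3d (blk 7, set 1) → MISS  vc=[]
1: 0x6c (blk 13, set 1) → MISS  vc=[7]
2: 0x5e (blk 11, set 1) → MISS  vc=[7, 13]
3: 0x5a (blk 11, set 1) → L1-HIT  vc=[7, 13]
4: 0x59 (blk 11, set 1) → L1-HIT  vc=[7, 13]
5: 0x59 (blk 11, set 1) → L1-HIT  vc=[7, 13]
6: 0x3f (blk 7, set 1) → VC-HIT  vc=[11, 13]
7: 0x39 (blk 7, set 1) → L1-HIT  vc=[11, 13]
8: 0x3e (blk 7, set 1) → L1-HIT  vc=[11, 13]
9: 0x5c (blk 11, set 1) → VC-HIT  vc=[7, 13]
10: 0x3f (blk 7, set 1) → VC-HIT  vc=[11, 13]
11: 0x4d (blk 9, set 1) → MISS  vc=[11, 13, 7]
12: 0x4b (blk 9, set 1) → L1-HIT  vc=[11, 13, 7]
13: 0x3e (blk 7, set 1) → VC-HIT  vc=[11, 13, 9]
14: 0x5c (blk 11, set 1) → VC-HIT  vc=[7, 13, 9]
15: 0x5a (blk 11, set 1) → L1-HIT  vc=[7, 13, 9]

OUTCOME = VC-HIT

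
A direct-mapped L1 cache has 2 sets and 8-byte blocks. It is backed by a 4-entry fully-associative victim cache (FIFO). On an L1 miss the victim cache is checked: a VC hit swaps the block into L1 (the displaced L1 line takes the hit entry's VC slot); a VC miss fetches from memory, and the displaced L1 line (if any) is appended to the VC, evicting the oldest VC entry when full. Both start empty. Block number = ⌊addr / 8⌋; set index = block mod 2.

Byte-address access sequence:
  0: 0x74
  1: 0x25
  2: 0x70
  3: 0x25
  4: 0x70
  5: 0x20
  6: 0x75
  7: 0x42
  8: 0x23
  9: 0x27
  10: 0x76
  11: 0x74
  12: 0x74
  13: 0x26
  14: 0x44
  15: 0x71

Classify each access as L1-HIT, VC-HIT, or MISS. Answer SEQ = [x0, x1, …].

0: 0x74 (blk 14, set 0) → MISS  vc=[]
1: 0x25 (blk 4, set 0) → MISS  vc=[14]
2: 0x70 (blk 14, set 0) → VC-HIT  vc=[4]
3: 0x25 (blk 4, set 0) → VC-HIT  vc=[14]
4: 0x70 (blk 14, set 0) → VC-HIT  vc=[4]
5: 0x20 (blk 4, set 0) → VC-HIT  vc=[14]
6: 0x75 (blk 14, set 0) → VC-HIT  vc=[4]
7: 0x42 (blk 8, set 0) → MISS  vc=[4, 14]
8: 0x23 (blk 4, set 0) → VC-HIT  vc=[8, 14]
9: 0x27 (blk 4, set 0) → L1-HIT  vc=[8, 14]
10: 0x76 (blk 14, set 0) → VC-HIT  vc=[8, 4]
11: 0x74 (blk 14, set 0) → L1-HIT  vc=[8, 4]
12: 0x74 (blk 14, set 0) → L1-HIT  vc=[8, 4]
13: 0x26 (blk 4, set 0) → VC-HIT  vc=[8, 14]
14: 0x44 (blk 8, set 0) → VC-HIT  vc=[4, 14]
15: 0x71 (blk 14, set 0) → VC-HIT  vc=[4, 8]

SEQ = [MISS, MISS, VC-HIT, VC-HIT, VC-HIT, VC-HIT, VC-HIT, MISS, VC-HIT, L1-HIT, VC-HIT, L1-HIT, L1-HIT, VC-HIT, VC-HIT, VC-HIT]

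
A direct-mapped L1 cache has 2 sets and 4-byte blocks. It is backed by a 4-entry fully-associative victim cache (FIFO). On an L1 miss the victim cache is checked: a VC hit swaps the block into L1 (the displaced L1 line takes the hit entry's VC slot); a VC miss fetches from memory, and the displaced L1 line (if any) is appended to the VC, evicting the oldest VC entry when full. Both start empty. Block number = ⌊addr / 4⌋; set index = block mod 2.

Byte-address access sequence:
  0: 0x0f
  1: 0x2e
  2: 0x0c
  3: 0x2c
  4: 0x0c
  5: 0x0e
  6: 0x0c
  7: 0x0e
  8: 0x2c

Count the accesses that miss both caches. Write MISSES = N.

MISSES = 2

#0 0xf→b3/s1 MISS; vc=[]
#1 0x2e→b11/s1 MISS; vc=[3]
#2 0xc→b3/s1 VC-HIT; vc=[11]
#3 0x2c→b11/s1 VC-HIT; vc=[3]
#4 0xc→b3/s1 VC-HIT; vc=[11]
#5 0xe→b3/s1 L1-HIT; vc=[11]
#6 0xc→b3/s1 L1-HIT; vc=[11]
#7 0xe→b3/s1 L1-HIT; vc=[11]
#8 0x2c→b11/s1 VC-HIT; vc=[3]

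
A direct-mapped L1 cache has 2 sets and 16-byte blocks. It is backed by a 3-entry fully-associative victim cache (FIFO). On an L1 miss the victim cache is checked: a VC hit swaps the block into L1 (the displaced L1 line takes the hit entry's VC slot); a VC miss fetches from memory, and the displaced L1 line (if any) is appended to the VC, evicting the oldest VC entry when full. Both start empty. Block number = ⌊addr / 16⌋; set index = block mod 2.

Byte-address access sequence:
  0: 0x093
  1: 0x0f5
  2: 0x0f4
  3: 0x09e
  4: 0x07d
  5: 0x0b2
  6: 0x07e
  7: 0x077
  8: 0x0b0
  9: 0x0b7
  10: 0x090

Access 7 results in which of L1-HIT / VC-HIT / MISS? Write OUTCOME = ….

OUTCOME = L1-HIT

0: 0x93 (blk 9, set 1) → MISS  vc=[]
1: 0xf5 (blk 15, set 1) → MISS  vc=[9]
2: 0xf4 (blk 15, set 1) → L1-HIT  vc=[9]
3: 0x9e (blk 9, set 1) → VC-HIT  vc=[15]
4: 0x7d (blk 7, set 1) → MISS  vc=[15, 9]
5: 0xb2 (blk 11, set 1) → MISS  vc=[15, 9, 7]
6: 0x7e (blk 7, set 1) → VC-HIT  vc=[15, 9, 11]
7: 0x77 (blk 7, set 1) → L1-HIT  vc=[15, 9, 11]
8: 0xb0 (blk 11, set 1) → VC-HIT  vc=[15, 9, 7]
9: 0xb7 (blk 11, set 1) → L1-HIT  vc=[15, 9, 7]
10: 0x90 (blk 9, set 1) → VC-HIT  vc=[15, 11, 7]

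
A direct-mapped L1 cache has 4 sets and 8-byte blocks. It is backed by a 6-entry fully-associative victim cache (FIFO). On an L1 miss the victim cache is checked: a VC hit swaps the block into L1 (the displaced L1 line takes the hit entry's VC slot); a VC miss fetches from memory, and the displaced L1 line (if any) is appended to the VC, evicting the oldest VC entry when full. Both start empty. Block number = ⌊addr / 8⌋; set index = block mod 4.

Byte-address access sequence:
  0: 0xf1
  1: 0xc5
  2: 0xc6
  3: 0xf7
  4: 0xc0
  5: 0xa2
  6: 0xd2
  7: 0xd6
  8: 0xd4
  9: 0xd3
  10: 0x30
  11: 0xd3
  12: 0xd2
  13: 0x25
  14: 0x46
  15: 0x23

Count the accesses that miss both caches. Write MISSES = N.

0: 0xf1 (blk 30, set 2) → MISS  vc=[]
1: 0xc5 (blk 24, set 0) → MISS  vc=[]
2: 0xc6 (blk 24, set 0) → L1-HIT  vc=[]
3: 0xf7 (blk 30, set 2) → L1-HIT  vc=[]
4: 0xc0 (blk 24, set 0) → L1-HIT  vc=[]
5: 0xa2 (blk 20, set 0) → MISS  vc=[24]
6: 0xd2 (blk 26, set 2) → MISS  vc=[24, 30]
7: 0xd6 (blk 26, set 2) → L1-HIT  vc=[24, 30]
8: 0xd4 (blk 26, set 2) → L1-HIT  vc=[24, 30]
9: 0xd3 (blk 26, set 2) → L1-HIT  vc=[24, 30]
10: 0x30 (blk 6, set 2) → MISS  vc=[24, 30, 26]
11: 0xd3 (blk 26, set 2) → VC-HIT  vc=[24, 30, 6]
12: 0xd2 (blk 26, set 2) → L1-HIT  vc=[24, 30, 6]
13: 0x25 (blk 4, set 0) → MISS  vc=[24, 30, 6, 20]
14: 0x46 (blk 8, set 0) → MISS  vc=[24, 30, 6, 20, 4]
15: 0x23 (blk 4, set 0) → VC-HIT  vc=[24, 30, 6, 20, 8]

MISSES = 7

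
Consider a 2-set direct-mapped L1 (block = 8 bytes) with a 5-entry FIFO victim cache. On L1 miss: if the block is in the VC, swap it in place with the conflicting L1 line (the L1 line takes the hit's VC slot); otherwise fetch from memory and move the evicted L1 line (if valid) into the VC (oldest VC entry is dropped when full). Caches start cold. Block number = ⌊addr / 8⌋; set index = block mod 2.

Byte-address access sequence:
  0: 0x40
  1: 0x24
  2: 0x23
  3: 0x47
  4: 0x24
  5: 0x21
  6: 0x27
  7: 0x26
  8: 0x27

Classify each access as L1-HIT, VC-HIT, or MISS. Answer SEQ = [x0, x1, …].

  [0] addr=0x40 blk=8 s=0: MISS | VC []
  [1] addr=0x24 blk=4 s=0: MISS | VC [8]
  [2] addr=0x23 blk=4 s=0: L1-HIT | VC [8]
  [3] addr=0x47 blk=8 s=0: VC-HIT | VC [4]
  [4] addr=0x24 blk=4 s=0: VC-HIT | VC [8]
  [5] addr=0x21 blk=4 s=0: L1-HIT | VC [8]
  [6] addr=0x27 blk=4 s=0: L1-HIT | VC [8]
  [7] addr=0x26 blk=4 s=0: L1-HIT | VC [8]
  [8] addr=0x27 blk=4 s=0: L1-HIT | VC [8]

SEQ = [MISS, MISS, L1-HIT, VC-HIT, VC-HIT, L1-HIT, L1-HIT, L1-HIT, L1-HIT]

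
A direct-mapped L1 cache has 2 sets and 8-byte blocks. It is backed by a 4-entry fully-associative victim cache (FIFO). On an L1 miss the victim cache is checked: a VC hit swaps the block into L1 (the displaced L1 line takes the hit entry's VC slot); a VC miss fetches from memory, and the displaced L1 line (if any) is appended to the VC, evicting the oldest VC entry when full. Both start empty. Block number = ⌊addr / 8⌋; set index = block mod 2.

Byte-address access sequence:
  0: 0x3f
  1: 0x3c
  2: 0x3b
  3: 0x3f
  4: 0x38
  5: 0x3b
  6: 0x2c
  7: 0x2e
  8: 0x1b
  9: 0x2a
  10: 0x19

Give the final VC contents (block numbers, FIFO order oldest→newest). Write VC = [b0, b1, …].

VC = [7, 5]

#0 0x3f→b7/s1 MISS; vc=[]
#1 0x3c→b7/s1 L1-HIT; vc=[]
#2 0x3b→b7/s1 L1-HIT; vc=[]
#3 0x3f→b7/s1 L1-HIT; vc=[]
#4 0x38→b7/s1 L1-HIT; vc=[]
#5 0x3b→b7/s1 L1-HIT; vc=[]
#6 0x2c→b5/s1 MISS; vc=[7]
#7 0x2e→b5/s1 L1-HIT; vc=[7]
#8 0x1b→b3/s1 MISS; vc=[7,5]
#9 0x2a→b5/s1 VC-HIT; vc=[7,3]
#10 0x19→b3/s1 VC-HIT; vc=[7,5]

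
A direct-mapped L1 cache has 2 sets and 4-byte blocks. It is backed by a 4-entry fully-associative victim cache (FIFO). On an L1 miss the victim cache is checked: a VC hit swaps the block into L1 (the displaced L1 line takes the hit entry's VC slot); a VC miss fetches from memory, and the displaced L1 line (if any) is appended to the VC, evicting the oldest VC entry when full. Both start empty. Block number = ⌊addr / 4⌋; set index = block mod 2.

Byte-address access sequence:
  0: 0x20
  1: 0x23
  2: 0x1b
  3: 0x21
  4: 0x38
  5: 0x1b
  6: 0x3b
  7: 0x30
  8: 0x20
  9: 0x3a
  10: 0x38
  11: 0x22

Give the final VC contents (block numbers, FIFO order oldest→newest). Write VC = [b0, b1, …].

0: 0x20 (blk 8, set 0) → MISS  vc=[]
1: 0x23 (blk 8, set 0) → L1-HIT  vc=[]
2: 0x1b (blk 6, set 0) → MISS  vc=[8]
3: 0x21 (blk 8, set 0) → VC-HIT  vc=[6]
4: 0x38 (blk 14, set 0) → MISS  vc=[6, 8]
5: 0x1b (blk 6, set 0) → VC-HIT  vc=[14, 8]
6: 0x3b (blk 14, set 0) → VC-HIT  vc=[6, 8]
7: 0x30 (blk 12, set 0) → MISS  vc=[6, 8, 14]
8: 0x20 (blk 8, set 0) → VC-HIT  vc=[6, 12, 14]
9: 0x3a (blk 14, set 0) → VC-HIT  vc=[6, 12, 8]
10: 0x38 (blk 14, set 0) → L1-HIT  vc=[6, 12, 8]
11: 0x22 (blk 8, set 0) → VC-HIT  vc=[6, 12, 14]

VC = [6, 12, 14]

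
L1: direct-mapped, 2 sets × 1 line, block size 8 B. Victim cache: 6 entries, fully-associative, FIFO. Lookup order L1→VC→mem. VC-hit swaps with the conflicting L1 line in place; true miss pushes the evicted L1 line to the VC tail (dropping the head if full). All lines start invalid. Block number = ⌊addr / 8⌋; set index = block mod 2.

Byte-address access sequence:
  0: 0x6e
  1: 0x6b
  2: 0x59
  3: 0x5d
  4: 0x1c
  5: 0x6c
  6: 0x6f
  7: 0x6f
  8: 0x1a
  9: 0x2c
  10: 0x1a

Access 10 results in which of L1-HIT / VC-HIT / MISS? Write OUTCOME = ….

OUTCOME = VC-HIT

  [0] addr=0x6e blk=13 s=1: MISS | VC []
  [1] addr=0x6b blk=13 s=1: L1-HIT | VC []
  [2] addr=0x59 blk=11 s=1: MISS | VC [13]
  [3] addr=0x5d blk=11 s=1: L1-HIT | VC [13]
  [4] addr=0x1c blk=3 s=1: MISS | VC [13, 11]
  [5] addr=0x6c blk=13 s=1: VC-HIT | VC [3, 11]
  [6] addr=0x6f blk=13 s=1: L1-HIT | VC [3, 11]
  [7] addr=0x6f blk=13 s=1: L1-HIT | VC [3, 11]
  [8] addr=0x1a blk=3 s=1: VC-HIT | VC [13, 11]
  [9] addr=0x2c blk=5 s=1: MISS | VC [13, 11, 3]
  [10] addr=0x1a blk=3 s=1: VC-HIT | VC [13, 11, 5]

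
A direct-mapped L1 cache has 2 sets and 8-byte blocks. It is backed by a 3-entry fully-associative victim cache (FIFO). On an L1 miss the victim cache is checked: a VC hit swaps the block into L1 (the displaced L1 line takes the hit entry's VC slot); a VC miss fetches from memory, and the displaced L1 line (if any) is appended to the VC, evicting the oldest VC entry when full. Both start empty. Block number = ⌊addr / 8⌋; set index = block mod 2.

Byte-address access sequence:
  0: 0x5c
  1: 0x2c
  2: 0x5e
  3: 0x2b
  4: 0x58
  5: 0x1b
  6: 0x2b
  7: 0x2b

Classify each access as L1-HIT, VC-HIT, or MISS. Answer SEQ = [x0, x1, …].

SEQ = [MISS, MISS, VC-HIT, VC-HIT, VC-HIT, MISS, VC-HIT, L1-HIT]

#0 0x5c→b11/s1 MISS; vc=[]
#1 0x2c→b5/s1 MISS; vc=[11]
#2 0x5e→b11/s1 VC-HIT; vc=[5]
#3 0x2b→b5/s1 VC-HIT; vc=[11]
#4 0x58→b11/s1 VC-HIT; vc=[5]
#5 0x1b→b3/s1 MISS; vc=[5,11]
#6 0x2b→b5/s1 VC-HIT; vc=[3,11]
#7 0x2b→b5/s1 L1-HIT; vc=[3,11]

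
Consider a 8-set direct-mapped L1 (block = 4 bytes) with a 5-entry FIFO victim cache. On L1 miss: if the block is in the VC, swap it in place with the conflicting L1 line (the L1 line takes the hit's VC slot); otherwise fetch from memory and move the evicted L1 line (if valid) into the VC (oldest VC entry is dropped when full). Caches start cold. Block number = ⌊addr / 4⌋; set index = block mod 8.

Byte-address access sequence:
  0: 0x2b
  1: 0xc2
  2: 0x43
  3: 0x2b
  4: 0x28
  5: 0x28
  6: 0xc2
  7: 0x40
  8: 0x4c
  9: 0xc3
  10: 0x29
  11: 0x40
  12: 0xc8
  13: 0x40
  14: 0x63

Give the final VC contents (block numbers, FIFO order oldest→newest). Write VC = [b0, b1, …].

0: 0x2b (blk 10, set 2) → MISS  vc=[]
1: 0xc2 (blk 48, set 0) → MISS  vc=[]
2: 0x43 (blk 16, set 0) → MISS  vc=[48]
3: 0x2b (blk 10, set 2) → L1-HIT  vc=[48]
4: 0x28 (blk 10, set 2) → L1-HIT  vc=[48]
5: 0x28 (blk 10, set 2) → L1-HIT  vc=[48]
6: 0xc2 (blk 48, set 0) → VC-HIT  vc=[16]
7: 0x40 (blk 16, set 0) → VC-HIT  vc=[48]
8: 0x4c (blk 19, set 3) → MISS  vc=[48]
9: 0xc3 (blk 48, set 0) → VC-HIT  vc=[16]
10: 0x29 (blk 10, set 2) → L1-HIT  vc=[16]
11: 0x40 (blk 16, set 0) → VC-HIT  vc=[48]
12: 0xc8 (blk 50, set 2) → MISS  vc=[48, 10]
13: 0x40 (blk 16, set 0) → L1-HIT  vc=[48, 10]
14: 0x63 (blk 24, set 0) → MISS  vc=[48, 10, 16]

VC = [48, 10, 16]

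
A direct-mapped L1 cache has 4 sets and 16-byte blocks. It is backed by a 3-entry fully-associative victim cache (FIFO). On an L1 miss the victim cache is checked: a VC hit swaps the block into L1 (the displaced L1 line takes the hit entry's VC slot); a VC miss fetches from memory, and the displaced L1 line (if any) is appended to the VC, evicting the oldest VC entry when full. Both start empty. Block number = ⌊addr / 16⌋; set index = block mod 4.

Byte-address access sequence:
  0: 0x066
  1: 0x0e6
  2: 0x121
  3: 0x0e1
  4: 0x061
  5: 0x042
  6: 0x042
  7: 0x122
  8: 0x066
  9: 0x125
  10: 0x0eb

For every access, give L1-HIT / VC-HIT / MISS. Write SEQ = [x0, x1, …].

0: 0x66 (blk 6, set 2) → MISS  vc=[]
1: 0xe6 (blk 14, set 2) → MISS  vc=[6]
2: 0x121 (blk 18, set 2) → MISS  vc=[6, 14]
3: 0xe1 (blk 14, set 2) → VC-HIT  vc=[6, 18]
4: 0x61 (blk 6, set 2) → VC-HIT  vc=[14, 18]
5: 0x42 (blk 4, set 0) → MISS  vc=[14, 18]
6: 0x42 (blk 4, set 0) → L1-HIT  vc=[14, 18]
7: 0x122 (blk 18, set 2) → VC-HIT  vc=[14, 6]
8: 0x66 (blk 6, set 2) → VC-HIT  vc=[14, 18]
9: 0x125 (blk 18, set 2) → VC-HIT  vc=[14, 6]
10: 0xeb (blk 14, set 2) → VC-HIT  vc=[18, 6]

SEQ = [MISS, MISS, MISS, VC-HIT, VC-HIT, MISS, L1-HIT, VC-HIT, VC-HIT, VC-HIT, VC-HIT]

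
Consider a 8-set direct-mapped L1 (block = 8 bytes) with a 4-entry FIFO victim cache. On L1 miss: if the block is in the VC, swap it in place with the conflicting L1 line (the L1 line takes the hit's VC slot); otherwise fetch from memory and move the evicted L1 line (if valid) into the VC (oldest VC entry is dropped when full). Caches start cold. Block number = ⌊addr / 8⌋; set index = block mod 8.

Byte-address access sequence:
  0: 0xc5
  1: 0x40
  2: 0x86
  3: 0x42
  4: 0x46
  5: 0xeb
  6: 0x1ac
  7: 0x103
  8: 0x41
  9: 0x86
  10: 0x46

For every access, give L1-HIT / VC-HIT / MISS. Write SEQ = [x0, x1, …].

SEQ = [MISS, MISS, MISS, VC-HIT, L1-HIT, MISS, MISS, MISS, VC-HIT, VC-HIT, VC-HIT]

0: 0xc5 (blk 24, set 0) → MISS  vc=[]
1: 0x40 (blk 8, set 0) → MISS  vc=[24]
2: 0x86 (blk 16, set 0) → MISS  vc=[24, 8]
3: 0x42 (blk 8, set 0) → VC-HIT  vc=[24, 16]
4: 0x46 (blk 8, set 0) → L1-HIT  vc=[24, 16]
5: 0xeb (blk 29, set 5) → MISS  vc=[24, 16]
6: 0x1ac (blk 53, set 5) → MISS  vc=[24, 16, 29]
7: 0x103 (blk 32, set 0) → MISS  vc=[24, 16, 29, 8]
8: 0x41 (blk 8, set 0) → VC-HIT  vc=[24, 16, 29, 32]
9: 0x86 (blk 16, set 0) → VC-HIT  vc=[24, 8, 29, 32]
10: 0x46 (blk 8, set 0) → VC-HIT  vc=[24, 16, 29, 32]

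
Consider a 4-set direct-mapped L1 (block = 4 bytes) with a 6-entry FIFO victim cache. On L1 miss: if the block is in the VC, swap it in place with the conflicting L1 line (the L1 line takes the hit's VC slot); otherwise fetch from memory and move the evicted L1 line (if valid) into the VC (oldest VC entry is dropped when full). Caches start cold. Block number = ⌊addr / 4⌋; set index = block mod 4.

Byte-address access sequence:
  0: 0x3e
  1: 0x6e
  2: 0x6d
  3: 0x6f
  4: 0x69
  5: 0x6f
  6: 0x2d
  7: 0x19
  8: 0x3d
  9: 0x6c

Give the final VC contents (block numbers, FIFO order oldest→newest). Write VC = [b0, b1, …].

0: 0x3e (blk 15, set 3) → MISS  vc=[]
1: 0x6e (blk 27, set 3) → MISS  vc=[15]
2: 0x6d (blk 27, set 3) → L1-HIT  vc=[15]
3: 0x6f (blk 27, set 3) → L1-HIT  vc=[15]
4: 0x69 (blk 26, set 2) → MISS  vc=[15]
5: 0x6f (blk 27, set 3) → L1-HIT  vc=[15]
6: 0x2d (blk 11, set 3) → MISS  vc=[15, 27]
7: 0x19 (blk 6, set 2) → MISS  vc=[15, 27, 26]
8: 0x3d (blk 15, set 3) → VC-HIT  vc=[11, 27, 26]
9: 0x6c (blk 27, set 3) → VC-HIT  vc=[11, 15, 26]

VC = [11, 15, 26]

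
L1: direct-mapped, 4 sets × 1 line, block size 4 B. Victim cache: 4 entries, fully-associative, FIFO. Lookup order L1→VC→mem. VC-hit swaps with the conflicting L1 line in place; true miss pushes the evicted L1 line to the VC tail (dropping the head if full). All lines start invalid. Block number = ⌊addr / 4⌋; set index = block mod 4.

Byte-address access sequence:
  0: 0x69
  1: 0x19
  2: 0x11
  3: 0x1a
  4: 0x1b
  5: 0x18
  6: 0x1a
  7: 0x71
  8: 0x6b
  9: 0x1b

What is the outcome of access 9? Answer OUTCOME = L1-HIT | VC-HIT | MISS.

OUTCOME = VC-HIT

  [0] addr=0x69 blk=26 s=2: MISS | VC []
  [1] addr=0x19 blk=6 s=2: MISS | VC [26]
  [2] addr=0x11 blk=4 s=0: MISS | VC [26]
  [3] addr=0x1a blk=6 s=2: L1-HIT | VC [26]
  [4] addr=0x1b blk=6 s=2: L1-HIT | VC [26]
  [5] addr=0x18 blk=6 s=2: L1-HIT | VC [26]
  [6] addr=0x1a blk=6 s=2: L1-HIT | VC [26]
  [7] addr=0x71 blk=28 s=0: MISS | VC [26, 4]
  [8] addr=0x6b blk=26 s=2: VC-HIT | VC [6, 4]
  [9] addr=0x1b blk=6 s=2: VC-HIT | VC [26, 4]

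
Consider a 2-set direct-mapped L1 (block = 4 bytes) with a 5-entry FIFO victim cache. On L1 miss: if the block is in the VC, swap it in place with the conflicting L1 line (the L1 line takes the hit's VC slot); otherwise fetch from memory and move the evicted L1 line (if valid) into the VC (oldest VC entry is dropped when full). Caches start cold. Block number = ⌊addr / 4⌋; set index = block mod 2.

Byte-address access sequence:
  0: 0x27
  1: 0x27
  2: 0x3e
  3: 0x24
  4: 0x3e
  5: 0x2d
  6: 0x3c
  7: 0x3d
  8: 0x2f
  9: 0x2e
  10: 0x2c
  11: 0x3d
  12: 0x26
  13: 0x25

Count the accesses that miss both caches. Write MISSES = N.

0: 0x27 (blk 9, set 1) → MISS  vc=[]
1: 0x27 (blk 9, set 1) → L1-HIT  vc=[]
2: 0x3e (blk 15, set 1) → MISS  vc=[9]
3: 0x24 (blk 9, set 1) → VC-HIT  vc=[15]
4: 0x3e (blk 15, set 1) → VC-HIT  vc=[9]
5: 0x2d (blk 11, set 1) → MISS  vc=[9, 15]
6: 0x3c (blk 15, set 1) → VC-HIT  vc=[9, 11]
7: 0x3d (blk 15, set 1) → L1-HIT  vc=[9, 11]
8: 0x2f (blk 11, set 1) → VC-HIT  vc=[9, 15]
9: 0x2e (blk 11, set 1) → L1-HIT  vc=[9, 15]
10: 0x2c (blk 11, set 1) → L1-HIT  vc=[9, 15]
11: 0x3d (blk 15, set 1) → VC-HIT  vc=[9, 11]
12: 0x26 (blk 9, set 1) → VC-HIT  vc=[15, 11]
13: 0x25 (blk 9, set 1) → L1-HIT  vc=[15, 11]

MISSES = 3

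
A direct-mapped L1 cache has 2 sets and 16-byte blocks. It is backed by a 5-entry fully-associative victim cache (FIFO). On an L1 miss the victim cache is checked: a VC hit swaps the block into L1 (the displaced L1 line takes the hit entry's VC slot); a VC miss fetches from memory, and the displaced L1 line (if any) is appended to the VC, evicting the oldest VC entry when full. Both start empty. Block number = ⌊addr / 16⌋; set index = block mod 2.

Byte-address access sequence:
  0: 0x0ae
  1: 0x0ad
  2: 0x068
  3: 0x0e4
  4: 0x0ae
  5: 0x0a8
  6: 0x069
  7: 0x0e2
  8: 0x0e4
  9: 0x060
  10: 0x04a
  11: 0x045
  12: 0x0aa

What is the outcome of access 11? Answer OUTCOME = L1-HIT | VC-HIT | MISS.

  [0] addr=0xae blk=10 s=0: MISS | VC []
  [1] addr=0xad blk=10 s=0: L1-HIT | VC []
  [2] addr=0x68 blk=6 s=0: MISS | VC [10]
  [3] addr=0xe4 blk=14 s=0: MISS | VC [10, 6]
  [4] addr=0xae blk=10 s=0: VC-HIT | VC [14, 6]
  [5] addr=0xa8 blk=10 s=0: L1-HIT | VC [14, 6]
  [6] addr=0x69 blk=6 s=0: VC-HIT | VC [14, 10]
  [7] addr=0xe2 blk=14 s=0: VC-HIT | VC [6, 10]
  [8] addr=0xe4 blk=14 s=0: L1-HIT | VC [6, 10]
  [9] addr=0x60 blk=6 s=0: VC-HIT | VC [14, 10]
  [10] addr=0x4a blk=4 s=0: MISS | VC [14, 10, 6]
  [11] addr=0x45 blk=4 s=0: L1-HIT | VC [14, 10, 6]
  [12] addr=0xaa blk=10 s=0: VC-HIT | VC [14, 4, 6]

OUTCOME = L1-HIT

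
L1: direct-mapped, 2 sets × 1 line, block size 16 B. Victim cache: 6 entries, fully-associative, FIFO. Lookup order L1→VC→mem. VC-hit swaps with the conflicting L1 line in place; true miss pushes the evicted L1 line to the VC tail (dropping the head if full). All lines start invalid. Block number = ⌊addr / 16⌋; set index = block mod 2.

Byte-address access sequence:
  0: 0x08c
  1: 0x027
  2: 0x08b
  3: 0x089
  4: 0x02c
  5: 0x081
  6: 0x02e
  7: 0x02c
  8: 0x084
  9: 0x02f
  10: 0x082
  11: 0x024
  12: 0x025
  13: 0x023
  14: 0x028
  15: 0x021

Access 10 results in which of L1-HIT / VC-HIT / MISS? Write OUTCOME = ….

  [0] addr=0x8c blk=8 s=0: MISS | VC []
  [1] addr=0x27 blk=2 s=0: MISS | VC [8]
  [2] addr=0x8b blk=8 s=0: VC-HIT | VC [2]
  [3] addr=0x89 blk=8 s=0: L1-HIT | VC [2]
  [4] addr=0x2c blk=2 s=0: VC-HIT | VC [8]
  [5] addr=0x81 blk=8 s=0: VC-HIT | VC [2]
  [6] addr=0x2e blk=2 s=0: VC-HIT | VC [8]
  [7] addr=0x2c blk=2 s=0: L1-HIT | VC [8]
  [8] addr=0x84 blk=8 s=0: VC-HIT | VC [2]
  [9] addr=0x2f blk=2 s=0: VC-HIT | VC [8]
  [10] addr=0x82 blk=8 s=0: VC-HIT | VC [2]
  [11] addr=0x24 blk=2 s=0: VC-HIT | VC [8]
  [12] addr=0x25 blk=2 s=0: L1-HIT | VC [8]
  [13] addr=0x23 blk=2 s=0: L1-HIT | VC [8]
  [14] addr=0x28 blk=2 s=0: L1-HIT | VC [8]
  [15] addr=0x21 blk=2 s=0: L1-HIT | VC [8]

OUTCOME = VC-HIT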